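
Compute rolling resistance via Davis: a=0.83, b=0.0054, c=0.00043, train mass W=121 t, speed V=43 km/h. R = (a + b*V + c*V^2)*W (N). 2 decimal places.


b*V = 0.0054 * 43 = 0.2322
c*V^2 = 0.00043 * 1849 = 0.79507
R_per_t = 0.83 + 0.2322 + 0.79507 = 1.85727 N/t
R_total = 1.85727 * 121 = 224.73 N

224.73


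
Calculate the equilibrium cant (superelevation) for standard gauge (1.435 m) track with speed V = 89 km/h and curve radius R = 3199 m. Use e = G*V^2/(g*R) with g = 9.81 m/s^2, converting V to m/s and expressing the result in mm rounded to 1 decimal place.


Convert speed: V = 89 / 3.6 = 24.7222 m/s
Apply formula: e = 1.435 * 24.7222^2 / (9.81 * 3199)
e = 1.435 * 611.1883 / 31382.19
e = 0.027948 m = 27.9 mm

27.9


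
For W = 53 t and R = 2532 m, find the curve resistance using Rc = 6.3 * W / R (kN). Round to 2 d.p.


Rc = 6.3 * W / R
Rc = 6.3 * 53 / 2532
Rc = 333.9 / 2532
Rc = 0.13 kN

0.13


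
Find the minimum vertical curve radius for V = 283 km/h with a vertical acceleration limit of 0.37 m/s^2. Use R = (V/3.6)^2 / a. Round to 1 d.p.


Convert speed: V = 283 / 3.6 = 78.6111 m/s
V^2 = 6179.7068 m^2/s^2
R_v = 6179.7068 / 0.37
R_v = 16701.9 m

16701.9


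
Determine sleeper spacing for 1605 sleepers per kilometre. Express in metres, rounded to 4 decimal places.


Spacing = 1000 m / number of sleepers
Spacing = 1000 / 1605
Spacing = 0.6231 m

0.6231


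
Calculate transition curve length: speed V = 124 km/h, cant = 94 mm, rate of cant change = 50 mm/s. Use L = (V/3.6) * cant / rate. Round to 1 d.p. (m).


Convert speed: V = 124 / 3.6 = 34.4444 m/s
L = 34.4444 * 94 / 50
L = 3237.7778 / 50
L = 64.8 m

64.8


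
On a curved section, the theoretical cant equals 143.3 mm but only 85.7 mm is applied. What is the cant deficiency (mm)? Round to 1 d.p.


Cant deficiency = equilibrium cant - actual cant
CD = 143.3 - 85.7
CD = 57.6 mm

57.6


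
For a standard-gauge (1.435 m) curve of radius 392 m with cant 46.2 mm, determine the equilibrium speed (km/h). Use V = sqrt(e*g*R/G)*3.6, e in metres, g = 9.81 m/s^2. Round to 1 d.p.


Convert cant: e = 46.2 mm = 0.0462 m
V_ms = sqrt(0.0462 * 9.81 * 392 / 1.435)
V_ms = sqrt(123.806985) = 11.1269 m/s
V = 11.1269 * 3.6 = 40.1 km/h

40.1


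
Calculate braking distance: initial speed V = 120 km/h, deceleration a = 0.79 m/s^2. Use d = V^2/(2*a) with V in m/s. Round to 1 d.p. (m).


Convert speed: V = 120 / 3.6 = 33.3333 m/s
V^2 = 1111.1111
d = 1111.1111 / (2 * 0.79)
d = 1111.1111 / 1.58
d = 703.2 m

703.2


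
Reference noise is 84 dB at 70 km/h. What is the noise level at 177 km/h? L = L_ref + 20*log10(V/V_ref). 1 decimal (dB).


V/V_ref = 177 / 70 = 2.528571
log10(2.528571) = 0.402875
20 * 0.402875 = 8.0575
L = 84 + 8.0575 = 92.1 dB

92.1


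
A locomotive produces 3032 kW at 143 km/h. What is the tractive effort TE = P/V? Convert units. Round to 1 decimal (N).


Convert: P = 3032 kW = 3032000 W
V = 143 / 3.6 = 39.7222 m/s
TE = 3032000 / 39.7222
TE = 76330.1 N

76330.1


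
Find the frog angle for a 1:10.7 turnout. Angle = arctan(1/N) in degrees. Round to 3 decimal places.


1/N = 1/10.7 = 0.093458
angle = arctan(0.093458) = 0.093187 rad
angle = 0.093187 * 180/pi = 5.339 degrees

5.339


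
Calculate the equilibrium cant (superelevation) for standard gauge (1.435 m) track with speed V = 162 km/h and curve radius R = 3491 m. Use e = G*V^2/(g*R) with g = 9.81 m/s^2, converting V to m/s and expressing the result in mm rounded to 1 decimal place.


Convert speed: V = 162 / 3.6 = 45.0 m/s
Apply formula: e = 1.435 * 45.0^2 / (9.81 * 3491)
e = 1.435 * 2025.0 / 34246.71
e = 0.084851 m = 84.9 mm

84.9


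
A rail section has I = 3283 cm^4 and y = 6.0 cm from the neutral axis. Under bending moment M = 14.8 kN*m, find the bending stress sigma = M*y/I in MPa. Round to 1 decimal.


Convert units:
M = 14.8 kN*m = 14800000 N*mm
y = 6.0 cm = 60 mm
I = 3283 cm^4 = 32830000 mm^4
sigma = 14800000 * 60 / 32830000
sigma = 27.0 MPa

27.0


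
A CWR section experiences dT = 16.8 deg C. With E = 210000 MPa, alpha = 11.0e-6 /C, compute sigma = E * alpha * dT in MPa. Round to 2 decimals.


sigma = E * alpha * dT
sigma = 210000 * 11.0e-6 * 16.8
sigma = 2.31 * 16.8
sigma = 38.81 MPa

38.81


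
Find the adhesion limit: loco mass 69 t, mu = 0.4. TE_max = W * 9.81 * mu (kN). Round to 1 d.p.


TE_max = W * g * mu
TE_max = 69 * 9.81 * 0.4
TE_max = 676.89 * 0.4
TE_max = 270.8 kN

270.8


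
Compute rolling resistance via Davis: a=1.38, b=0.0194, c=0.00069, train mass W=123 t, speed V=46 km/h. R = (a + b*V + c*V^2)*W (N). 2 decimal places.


b*V = 0.0194 * 46 = 0.8924
c*V^2 = 0.00069 * 2116 = 1.46004
R_per_t = 1.38 + 0.8924 + 1.46004 = 3.73244 N/t
R_total = 3.73244 * 123 = 459.09 N

459.09


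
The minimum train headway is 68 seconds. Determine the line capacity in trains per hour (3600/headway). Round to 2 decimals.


Capacity = 3600 / headway
Capacity = 3600 / 68
Capacity = 52.94 trains/hour

52.94


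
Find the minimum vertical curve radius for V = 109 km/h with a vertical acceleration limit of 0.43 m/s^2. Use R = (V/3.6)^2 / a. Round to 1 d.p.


Convert speed: V = 109 / 3.6 = 30.2778 m/s
V^2 = 916.7438 m^2/s^2
R_v = 916.7438 / 0.43
R_v = 2132.0 m

2132.0


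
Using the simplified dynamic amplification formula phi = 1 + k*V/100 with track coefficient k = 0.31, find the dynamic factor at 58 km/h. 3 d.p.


phi = 1 + k * V / 100
phi = 1 + 0.31 * 58 / 100
phi = 1 + 0.1798
phi = 1.180

1.180


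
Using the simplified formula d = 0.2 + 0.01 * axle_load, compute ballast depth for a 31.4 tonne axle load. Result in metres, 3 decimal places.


d = 0.2 + 0.01 * 31.4
d = 0.2 + 0.314
d = 0.514 m

0.514


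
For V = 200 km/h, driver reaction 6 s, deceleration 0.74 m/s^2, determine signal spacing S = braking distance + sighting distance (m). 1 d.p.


V = 200 / 3.6 = 55.5556 m/s
Braking distance = 55.5556^2 / (2*0.74) = 2085.4188 m
Sighting distance = 55.5556 * 6 = 333.3333 m
S = 2085.4188 + 333.3333 = 2418.8 m

2418.8


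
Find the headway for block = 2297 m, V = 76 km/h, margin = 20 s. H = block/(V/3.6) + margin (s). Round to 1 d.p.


V = 76 / 3.6 = 21.1111 m/s
Block traversal time = 2297 / 21.1111 = 108.8053 s
Headway = 108.8053 + 20
Headway = 128.8 s

128.8


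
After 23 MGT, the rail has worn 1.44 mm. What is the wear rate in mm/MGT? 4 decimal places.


Wear rate = total wear / cumulative tonnage
Rate = 1.44 / 23
Rate = 0.0626 mm/MGT

0.0626


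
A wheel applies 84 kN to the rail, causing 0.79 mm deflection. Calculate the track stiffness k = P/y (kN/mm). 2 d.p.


Track stiffness k = P / y
k = 84 / 0.79
k = 106.33 kN/mm

106.33


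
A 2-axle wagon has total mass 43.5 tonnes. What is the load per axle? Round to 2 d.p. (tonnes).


Load per axle = total weight / number of axles
Load = 43.5 / 2
Load = 21.75 tonnes

21.75


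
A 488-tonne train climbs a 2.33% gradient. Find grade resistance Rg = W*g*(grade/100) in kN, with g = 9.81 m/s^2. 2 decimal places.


Rg = W * 9.81 * grade / 100
Rg = 488 * 9.81 * 2.33 / 100
Rg = 4787.28 * 0.0233
Rg = 111.54 kN

111.54


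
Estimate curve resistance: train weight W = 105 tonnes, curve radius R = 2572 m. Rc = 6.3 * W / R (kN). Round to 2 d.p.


Rc = 6.3 * W / R
Rc = 6.3 * 105 / 2572
Rc = 661.5 / 2572
Rc = 0.26 kN

0.26


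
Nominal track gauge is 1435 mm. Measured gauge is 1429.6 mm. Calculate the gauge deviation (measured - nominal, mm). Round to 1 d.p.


Deviation = measured - nominal
Deviation = 1429.6 - 1435
Deviation = -5.4 mm

-5.4


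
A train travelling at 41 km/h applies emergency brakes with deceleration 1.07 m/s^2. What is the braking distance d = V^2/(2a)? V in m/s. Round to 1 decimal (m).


Convert speed: V = 41 / 3.6 = 11.3889 m/s
V^2 = 129.7068
d = 129.7068 / (2 * 1.07)
d = 129.7068 / 2.14
d = 60.6 m

60.6


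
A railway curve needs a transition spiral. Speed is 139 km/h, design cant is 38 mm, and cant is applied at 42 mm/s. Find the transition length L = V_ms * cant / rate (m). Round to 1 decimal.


Convert speed: V = 139 / 3.6 = 38.6111 m/s
L = 38.6111 * 38 / 42
L = 1467.2222 / 42
L = 34.9 m

34.9


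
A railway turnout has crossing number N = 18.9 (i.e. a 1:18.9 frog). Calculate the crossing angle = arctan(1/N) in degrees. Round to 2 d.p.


1/N = 1/18.9 = 0.05291
angle = arctan(0.05291) = 0.052861 rad
angle = 0.052861 * 180/pi = 3.03 degrees

3.03


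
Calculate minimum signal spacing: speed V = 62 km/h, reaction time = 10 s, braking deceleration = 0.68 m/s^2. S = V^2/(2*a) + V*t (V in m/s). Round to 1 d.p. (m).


V = 62 / 3.6 = 17.2222 m/s
Braking distance = 17.2222^2 / (2*0.68) = 218.0919 m
Sighting distance = 17.2222 * 10 = 172.2222 m
S = 218.0919 + 172.2222 = 390.3 m

390.3


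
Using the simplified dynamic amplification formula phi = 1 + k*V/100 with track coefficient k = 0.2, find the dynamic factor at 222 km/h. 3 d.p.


phi = 1 + k * V / 100
phi = 1 + 0.2 * 222 / 100
phi = 1 + 0.444
phi = 1.444

1.444


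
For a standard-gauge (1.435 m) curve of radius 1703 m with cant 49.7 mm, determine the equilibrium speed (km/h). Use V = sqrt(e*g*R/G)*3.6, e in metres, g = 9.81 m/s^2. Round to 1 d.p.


Convert cant: e = 49.7 mm = 0.0497 m
V_ms = sqrt(0.0497 * 9.81 * 1703 / 1.435)
V_ms = sqrt(578.612941) = 24.0544 m/s
V = 24.0544 * 3.6 = 86.6 km/h

86.6


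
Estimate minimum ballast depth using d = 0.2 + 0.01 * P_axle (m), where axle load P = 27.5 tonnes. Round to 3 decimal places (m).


d = 0.2 + 0.01 * 27.5
d = 0.2 + 0.275
d = 0.475 m

0.475


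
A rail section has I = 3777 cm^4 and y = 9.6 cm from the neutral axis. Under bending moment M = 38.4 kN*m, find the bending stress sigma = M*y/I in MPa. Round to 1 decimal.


Convert units:
M = 38.4 kN*m = 38400000 N*mm
y = 9.6 cm = 96 mm
I = 3777 cm^4 = 37770000 mm^4
sigma = 38400000 * 96 / 37770000
sigma = 97.6 MPa

97.6


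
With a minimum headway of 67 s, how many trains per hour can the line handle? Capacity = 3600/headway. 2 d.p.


Capacity = 3600 / headway
Capacity = 3600 / 67
Capacity = 53.73 trains/hour

53.73


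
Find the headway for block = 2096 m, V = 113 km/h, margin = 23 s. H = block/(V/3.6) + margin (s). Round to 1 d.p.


V = 113 / 3.6 = 31.3889 m/s
Block traversal time = 2096 / 31.3889 = 66.7752 s
Headway = 66.7752 + 23
Headway = 89.8 s

89.8


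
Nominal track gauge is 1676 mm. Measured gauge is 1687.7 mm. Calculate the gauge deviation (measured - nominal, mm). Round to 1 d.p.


Deviation = measured - nominal
Deviation = 1687.7 - 1676
Deviation = 11.7 mm

11.7


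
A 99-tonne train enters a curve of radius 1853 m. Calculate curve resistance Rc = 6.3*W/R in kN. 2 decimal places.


Rc = 6.3 * W / R
Rc = 6.3 * 99 / 1853
Rc = 623.7 / 1853
Rc = 0.34 kN

0.34


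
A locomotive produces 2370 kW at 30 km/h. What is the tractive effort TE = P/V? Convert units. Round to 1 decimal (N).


Convert: P = 2370 kW = 2370000 W
V = 30 / 3.6 = 8.3333 m/s
TE = 2370000 / 8.3333
TE = 284400.0 N

284400.0


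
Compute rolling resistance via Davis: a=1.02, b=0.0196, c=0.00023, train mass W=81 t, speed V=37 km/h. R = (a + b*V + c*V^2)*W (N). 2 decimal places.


b*V = 0.0196 * 37 = 0.7252
c*V^2 = 0.00023 * 1369 = 0.31487
R_per_t = 1.02 + 0.7252 + 0.31487 = 2.06007 N/t
R_total = 2.06007 * 81 = 166.87 N

166.87


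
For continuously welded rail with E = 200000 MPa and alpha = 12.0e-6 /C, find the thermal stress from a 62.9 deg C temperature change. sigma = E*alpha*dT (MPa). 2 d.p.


sigma = E * alpha * dT
sigma = 200000 * 12.0e-6 * 62.9
sigma = 2.4 * 62.9
sigma = 150.96 MPa

150.96


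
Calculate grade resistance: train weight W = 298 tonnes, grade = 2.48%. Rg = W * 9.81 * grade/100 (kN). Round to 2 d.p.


Rg = W * 9.81 * grade / 100
Rg = 298 * 9.81 * 2.48 / 100
Rg = 2923.38 * 0.0248
Rg = 72.50 kN

72.50


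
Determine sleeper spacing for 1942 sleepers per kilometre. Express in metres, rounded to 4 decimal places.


Spacing = 1000 m / number of sleepers
Spacing = 1000 / 1942
Spacing = 0.5149 m

0.5149


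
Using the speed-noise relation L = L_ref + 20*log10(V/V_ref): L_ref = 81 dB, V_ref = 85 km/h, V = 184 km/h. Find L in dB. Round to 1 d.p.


V/V_ref = 184 / 85 = 2.164706
log10(2.164706) = 0.335399
20 * 0.335399 = 6.708
L = 81 + 6.708 = 87.7 dB

87.7


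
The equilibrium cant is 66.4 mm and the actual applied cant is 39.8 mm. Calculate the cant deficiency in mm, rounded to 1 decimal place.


Cant deficiency = equilibrium cant - actual cant
CD = 66.4 - 39.8
CD = 26.6 mm

26.6


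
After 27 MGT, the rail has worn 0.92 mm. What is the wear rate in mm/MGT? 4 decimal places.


Wear rate = total wear / cumulative tonnage
Rate = 0.92 / 27
Rate = 0.0341 mm/MGT

0.0341


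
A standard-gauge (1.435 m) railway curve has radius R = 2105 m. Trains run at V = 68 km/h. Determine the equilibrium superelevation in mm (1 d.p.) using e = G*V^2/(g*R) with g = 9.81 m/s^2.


Convert speed: V = 68 / 3.6 = 18.8889 m/s
Apply formula: e = 1.435 * 18.8889^2 / (9.81 * 2105)
e = 1.435 * 356.7901 / 20650.05
e = 0.024794 m = 24.8 mm

24.8


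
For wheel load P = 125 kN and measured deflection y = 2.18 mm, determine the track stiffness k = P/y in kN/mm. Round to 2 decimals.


Track stiffness k = P / y
k = 125 / 2.18
k = 57.34 kN/mm

57.34


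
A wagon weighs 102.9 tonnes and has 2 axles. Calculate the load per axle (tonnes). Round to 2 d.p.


Load per axle = total weight / number of axles
Load = 102.9 / 2
Load = 51.45 tonnes

51.45


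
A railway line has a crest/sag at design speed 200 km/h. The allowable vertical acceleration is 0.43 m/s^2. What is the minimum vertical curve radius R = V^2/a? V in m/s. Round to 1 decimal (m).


Convert speed: V = 200 / 3.6 = 55.5556 m/s
V^2 = 3086.4198 m^2/s^2
R_v = 3086.4198 / 0.43
R_v = 7177.7 m

7177.7


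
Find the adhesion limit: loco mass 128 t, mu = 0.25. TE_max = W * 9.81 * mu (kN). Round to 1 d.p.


TE_max = W * g * mu
TE_max = 128 * 9.81 * 0.25
TE_max = 1255.68 * 0.25
TE_max = 313.9 kN

313.9


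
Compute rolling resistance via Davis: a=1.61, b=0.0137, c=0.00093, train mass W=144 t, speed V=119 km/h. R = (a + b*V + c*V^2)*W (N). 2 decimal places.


b*V = 0.0137 * 119 = 1.6303
c*V^2 = 0.00093 * 14161 = 13.16973
R_per_t = 1.61 + 1.6303 + 13.16973 = 16.41003 N/t
R_total = 16.41003 * 144 = 2363.04 N

2363.04


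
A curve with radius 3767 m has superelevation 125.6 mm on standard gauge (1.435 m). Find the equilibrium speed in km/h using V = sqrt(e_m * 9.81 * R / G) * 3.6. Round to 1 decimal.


Convert cant: e = 125.6 mm = 0.1256 m
V_ms = sqrt(0.1256 * 9.81 * 3767 / 1.435)
V_ms = sqrt(3234.464329) = 56.8724 m/s
V = 56.8724 * 3.6 = 204.7 km/h

204.7


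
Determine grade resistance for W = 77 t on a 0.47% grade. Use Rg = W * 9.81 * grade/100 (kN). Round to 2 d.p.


Rg = W * 9.81 * grade / 100
Rg = 77 * 9.81 * 0.47 / 100
Rg = 755.37 * 0.0047
Rg = 3.55 kN

3.55


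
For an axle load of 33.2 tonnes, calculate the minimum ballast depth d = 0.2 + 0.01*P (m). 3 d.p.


d = 0.2 + 0.01 * 33.2
d = 0.2 + 0.332
d = 0.532 m

0.532


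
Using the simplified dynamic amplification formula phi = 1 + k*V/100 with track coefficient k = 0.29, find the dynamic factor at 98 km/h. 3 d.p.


phi = 1 + k * V / 100
phi = 1 + 0.29 * 98 / 100
phi = 1 + 0.2842
phi = 1.284

1.284


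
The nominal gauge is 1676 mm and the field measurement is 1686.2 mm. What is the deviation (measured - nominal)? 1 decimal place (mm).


Deviation = measured - nominal
Deviation = 1686.2 - 1676
Deviation = 10.2 mm

10.2


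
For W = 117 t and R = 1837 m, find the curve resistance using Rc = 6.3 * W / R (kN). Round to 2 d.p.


Rc = 6.3 * W / R
Rc = 6.3 * 117 / 1837
Rc = 737.1 / 1837
Rc = 0.40 kN

0.40


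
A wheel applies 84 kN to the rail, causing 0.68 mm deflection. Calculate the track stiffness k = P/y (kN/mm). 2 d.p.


Track stiffness k = P / y
k = 84 / 0.68
k = 123.53 kN/mm

123.53


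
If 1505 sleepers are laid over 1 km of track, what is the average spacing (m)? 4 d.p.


Spacing = 1000 m / number of sleepers
Spacing = 1000 / 1505
Spacing = 0.6645 m

0.6645


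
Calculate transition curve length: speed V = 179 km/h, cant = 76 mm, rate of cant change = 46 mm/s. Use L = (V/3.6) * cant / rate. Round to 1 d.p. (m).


Convert speed: V = 179 / 3.6 = 49.7222 m/s
L = 49.7222 * 76 / 46
L = 3778.8889 / 46
L = 82.1 m

82.1


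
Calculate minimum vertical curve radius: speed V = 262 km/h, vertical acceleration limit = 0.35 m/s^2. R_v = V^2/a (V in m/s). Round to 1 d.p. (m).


Convert speed: V = 262 / 3.6 = 72.7778 m/s
V^2 = 5296.6049 m^2/s^2
R_v = 5296.6049 / 0.35
R_v = 15133.2 m

15133.2


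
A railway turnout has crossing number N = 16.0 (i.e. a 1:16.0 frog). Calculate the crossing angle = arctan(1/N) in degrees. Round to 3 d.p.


1/N = 1/16.0 = 0.0625
angle = arctan(0.0625) = 0.062419 rad
angle = 0.062419 * 180/pi = 3.576 degrees

3.576


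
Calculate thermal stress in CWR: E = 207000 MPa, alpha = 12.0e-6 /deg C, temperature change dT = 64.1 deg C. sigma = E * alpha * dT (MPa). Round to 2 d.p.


sigma = E * alpha * dT
sigma = 207000 * 12.0e-6 * 64.1
sigma = 2.484 * 64.1
sigma = 159.22 MPa

159.22


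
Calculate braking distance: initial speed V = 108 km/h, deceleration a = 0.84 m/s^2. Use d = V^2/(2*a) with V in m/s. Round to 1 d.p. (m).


Convert speed: V = 108 / 3.6 = 30.0 m/s
V^2 = 900.0
d = 900.0 / (2 * 0.84)
d = 900.0 / 1.68
d = 535.7 m

535.7


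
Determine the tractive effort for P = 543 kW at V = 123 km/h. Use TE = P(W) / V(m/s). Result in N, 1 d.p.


Convert: P = 543 kW = 543000 W
V = 123 / 3.6 = 34.1667 m/s
TE = 543000 / 34.1667
TE = 15892.7 N

15892.7


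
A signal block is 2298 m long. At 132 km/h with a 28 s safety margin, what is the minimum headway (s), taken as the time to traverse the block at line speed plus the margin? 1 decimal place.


V = 132 / 3.6 = 36.6667 m/s
Block traversal time = 2298 / 36.6667 = 62.6727 s
Headway = 62.6727 + 28
Headway = 90.7 s

90.7


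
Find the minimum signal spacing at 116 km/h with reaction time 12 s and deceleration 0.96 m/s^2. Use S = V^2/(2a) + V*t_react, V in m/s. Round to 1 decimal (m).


V = 116 / 3.6 = 32.2222 m/s
Braking distance = 32.2222^2 / (2*0.96) = 540.7665 m
Sighting distance = 32.2222 * 12 = 386.6667 m
S = 540.7665 + 386.6667 = 927.4 m

927.4


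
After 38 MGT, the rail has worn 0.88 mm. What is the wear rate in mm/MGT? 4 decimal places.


Wear rate = total wear / cumulative tonnage
Rate = 0.88 / 38
Rate = 0.0232 mm/MGT

0.0232


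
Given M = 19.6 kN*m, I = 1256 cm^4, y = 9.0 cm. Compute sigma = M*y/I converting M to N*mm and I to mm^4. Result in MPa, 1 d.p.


Convert units:
M = 19.6 kN*m = 19600000 N*mm
y = 9.0 cm = 90 mm
I = 1256 cm^4 = 12560000 mm^4
sigma = 19600000 * 90 / 12560000
sigma = 140.4 MPa

140.4


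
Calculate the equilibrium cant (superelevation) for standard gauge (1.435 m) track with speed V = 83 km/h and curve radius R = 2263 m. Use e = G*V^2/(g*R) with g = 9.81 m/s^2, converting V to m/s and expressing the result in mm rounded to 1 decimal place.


Convert speed: V = 83 / 3.6 = 23.0556 m/s
Apply formula: e = 1.435 * 23.0556^2 / (9.81 * 2263)
e = 1.435 * 531.5586 / 22200.03
e = 0.03436 m = 34.4 mm

34.4


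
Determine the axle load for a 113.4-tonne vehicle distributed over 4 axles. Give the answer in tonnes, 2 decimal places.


Load per axle = total weight / number of axles
Load = 113.4 / 4
Load = 28.35 tonnes

28.35


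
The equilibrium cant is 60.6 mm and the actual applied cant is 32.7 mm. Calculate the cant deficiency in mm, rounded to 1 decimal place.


Cant deficiency = equilibrium cant - actual cant
CD = 60.6 - 32.7
CD = 27.9 mm

27.9


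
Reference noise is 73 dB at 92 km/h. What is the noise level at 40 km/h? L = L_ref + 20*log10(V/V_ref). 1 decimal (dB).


V/V_ref = 40 / 92 = 0.434783
log10(0.434783) = -0.361728
20 * -0.361728 = -7.2346
L = 73 + -7.2346 = 65.8 dB

65.8


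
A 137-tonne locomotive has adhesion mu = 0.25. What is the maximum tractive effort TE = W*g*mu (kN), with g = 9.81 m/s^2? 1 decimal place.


TE_max = W * g * mu
TE_max = 137 * 9.81 * 0.25
TE_max = 1343.97 * 0.25
TE_max = 336.0 kN

336.0


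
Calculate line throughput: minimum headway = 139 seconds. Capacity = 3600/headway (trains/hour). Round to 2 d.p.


Capacity = 3600 / headway
Capacity = 3600 / 139
Capacity = 25.90 trains/hour

25.90


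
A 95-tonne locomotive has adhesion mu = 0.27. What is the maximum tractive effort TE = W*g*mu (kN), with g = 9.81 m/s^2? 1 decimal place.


TE_max = W * g * mu
TE_max = 95 * 9.81 * 0.27
TE_max = 931.95 * 0.27
TE_max = 251.6 kN

251.6


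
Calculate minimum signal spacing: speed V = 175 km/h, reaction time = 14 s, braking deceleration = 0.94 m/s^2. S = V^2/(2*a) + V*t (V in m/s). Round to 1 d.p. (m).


V = 175 / 3.6 = 48.6111 m/s
Braking distance = 48.6111^2 / (2*0.94) = 1256.9362 m
Sighting distance = 48.6111 * 14 = 680.5556 m
S = 1256.9362 + 680.5556 = 1937.5 m

1937.5


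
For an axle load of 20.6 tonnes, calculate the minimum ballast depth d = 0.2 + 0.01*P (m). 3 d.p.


d = 0.2 + 0.01 * 20.6
d = 0.2 + 0.206
d = 0.406 m

0.406


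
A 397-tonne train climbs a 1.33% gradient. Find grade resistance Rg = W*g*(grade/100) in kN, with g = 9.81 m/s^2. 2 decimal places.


Rg = W * 9.81 * grade / 100
Rg = 397 * 9.81 * 1.33 / 100
Rg = 3894.57 * 0.0133
Rg = 51.80 kN

51.80


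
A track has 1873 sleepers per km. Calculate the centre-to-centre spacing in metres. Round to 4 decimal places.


Spacing = 1000 m / number of sleepers
Spacing = 1000 / 1873
Spacing = 0.5339 m

0.5339


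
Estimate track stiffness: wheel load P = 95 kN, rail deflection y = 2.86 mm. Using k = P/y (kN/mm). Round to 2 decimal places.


Track stiffness k = P / y
k = 95 / 2.86
k = 33.22 kN/mm

33.22


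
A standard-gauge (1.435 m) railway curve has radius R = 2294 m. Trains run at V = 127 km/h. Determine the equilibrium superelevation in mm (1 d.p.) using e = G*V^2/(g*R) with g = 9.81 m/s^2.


Convert speed: V = 127 / 3.6 = 35.2778 m/s
Apply formula: e = 1.435 * 35.2778^2 / (9.81 * 2294)
e = 1.435 * 1244.5216 / 22504.14
e = 0.079358 m = 79.4 mm

79.4


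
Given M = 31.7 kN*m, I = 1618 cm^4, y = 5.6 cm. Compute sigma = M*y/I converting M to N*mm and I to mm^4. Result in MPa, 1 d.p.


Convert units:
M = 31.7 kN*m = 31700000 N*mm
y = 5.6 cm = 56 mm
I = 1618 cm^4 = 16180000 mm^4
sigma = 31700000 * 56 / 16180000
sigma = 109.7 MPa

109.7


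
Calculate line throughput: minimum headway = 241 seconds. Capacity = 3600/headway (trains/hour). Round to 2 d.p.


Capacity = 3600 / headway
Capacity = 3600 / 241
Capacity = 14.94 trains/hour

14.94


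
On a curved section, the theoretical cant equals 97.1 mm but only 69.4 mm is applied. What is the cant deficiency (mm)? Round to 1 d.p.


Cant deficiency = equilibrium cant - actual cant
CD = 97.1 - 69.4
CD = 27.7 mm

27.7


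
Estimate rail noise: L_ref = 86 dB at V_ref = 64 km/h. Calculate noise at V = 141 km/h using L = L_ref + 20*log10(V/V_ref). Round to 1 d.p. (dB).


V/V_ref = 141 / 64 = 2.203125
log10(2.203125) = 0.343039
20 * 0.343039 = 6.8608
L = 86 + 6.8608 = 92.9 dB

92.9


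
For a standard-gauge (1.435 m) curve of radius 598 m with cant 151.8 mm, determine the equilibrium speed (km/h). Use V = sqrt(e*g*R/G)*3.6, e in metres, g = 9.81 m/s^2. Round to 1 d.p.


Convert cant: e = 151.8 mm = 0.1518 m
V_ms = sqrt(0.1518 * 9.81 * 598 / 1.435)
V_ms = sqrt(620.568978) = 24.9112 m/s
V = 24.9112 * 3.6 = 89.7 km/h

89.7


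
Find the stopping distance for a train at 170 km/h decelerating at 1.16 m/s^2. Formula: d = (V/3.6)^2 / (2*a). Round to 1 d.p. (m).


Convert speed: V = 170 / 3.6 = 47.2222 m/s
V^2 = 2229.9383
d = 2229.9383 / (2 * 1.16)
d = 2229.9383 / 2.32
d = 961.2 m

961.2


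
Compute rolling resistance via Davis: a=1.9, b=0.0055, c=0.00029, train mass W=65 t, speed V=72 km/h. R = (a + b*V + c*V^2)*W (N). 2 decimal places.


b*V = 0.0055 * 72 = 0.396
c*V^2 = 0.00029 * 5184 = 1.50336
R_per_t = 1.9 + 0.396 + 1.50336 = 3.79936 N/t
R_total = 3.79936 * 65 = 246.96 N

246.96


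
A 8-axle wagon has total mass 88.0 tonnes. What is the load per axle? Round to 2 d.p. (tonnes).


Load per axle = total weight / number of axles
Load = 88.0 / 8
Load = 11.00 tonnes

11.00


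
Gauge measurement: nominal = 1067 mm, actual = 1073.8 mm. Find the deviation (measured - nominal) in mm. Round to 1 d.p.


Deviation = measured - nominal
Deviation = 1073.8 - 1067
Deviation = 6.8 mm

6.8


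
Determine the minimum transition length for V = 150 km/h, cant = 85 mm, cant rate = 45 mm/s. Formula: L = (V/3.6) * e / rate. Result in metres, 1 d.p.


Convert speed: V = 150 / 3.6 = 41.6667 m/s
L = 41.6667 * 85 / 45
L = 3541.6667 / 45
L = 78.7 m

78.7


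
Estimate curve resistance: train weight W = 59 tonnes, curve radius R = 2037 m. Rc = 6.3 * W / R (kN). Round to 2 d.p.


Rc = 6.3 * W / R
Rc = 6.3 * 59 / 2037
Rc = 371.7 / 2037
Rc = 0.18 kN

0.18


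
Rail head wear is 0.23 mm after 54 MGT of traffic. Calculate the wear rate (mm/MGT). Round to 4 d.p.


Wear rate = total wear / cumulative tonnage
Rate = 0.23 / 54
Rate = 0.0043 mm/MGT

0.0043


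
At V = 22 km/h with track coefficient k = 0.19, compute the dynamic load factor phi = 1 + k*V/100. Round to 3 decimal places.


phi = 1 + k * V / 100
phi = 1 + 0.19 * 22 / 100
phi = 1 + 0.0418
phi = 1.042

1.042


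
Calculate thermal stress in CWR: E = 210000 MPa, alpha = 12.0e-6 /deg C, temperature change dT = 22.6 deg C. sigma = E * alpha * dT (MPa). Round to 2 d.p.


sigma = E * alpha * dT
sigma = 210000 * 12.0e-6 * 22.6
sigma = 2.52 * 22.6
sigma = 56.95 MPa

56.95


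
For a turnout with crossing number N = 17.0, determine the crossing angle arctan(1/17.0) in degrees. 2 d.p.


1/N = 1/17.0 = 0.058824
angle = arctan(0.058824) = 0.058756 rad
angle = 0.058756 * 180/pi = 3.37 degrees

3.37


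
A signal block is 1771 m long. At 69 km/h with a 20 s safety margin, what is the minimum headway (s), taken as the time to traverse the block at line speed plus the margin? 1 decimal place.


V = 69 / 3.6 = 19.1667 m/s
Block traversal time = 1771 / 19.1667 = 92.4 s
Headway = 92.4 + 20
Headway = 112.4 s

112.4


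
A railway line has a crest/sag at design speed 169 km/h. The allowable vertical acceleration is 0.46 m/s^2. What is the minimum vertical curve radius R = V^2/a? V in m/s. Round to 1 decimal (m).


Convert speed: V = 169 / 3.6 = 46.9444 m/s
V^2 = 2203.7809 m^2/s^2
R_v = 2203.7809 / 0.46
R_v = 4790.8 m

4790.8


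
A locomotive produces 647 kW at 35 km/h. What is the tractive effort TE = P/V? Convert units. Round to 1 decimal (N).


Convert: P = 647 kW = 647000 W
V = 35 / 3.6 = 9.7222 m/s
TE = 647000 / 9.7222
TE = 66548.6 N

66548.6


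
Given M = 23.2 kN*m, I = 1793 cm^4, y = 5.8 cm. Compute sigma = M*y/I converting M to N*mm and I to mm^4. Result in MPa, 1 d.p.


Convert units:
M = 23.2 kN*m = 23200000 N*mm
y = 5.8 cm = 58 mm
I = 1793 cm^4 = 17930000 mm^4
sigma = 23200000 * 58 / 17930000
sigma = 75.0 MPa

75.0


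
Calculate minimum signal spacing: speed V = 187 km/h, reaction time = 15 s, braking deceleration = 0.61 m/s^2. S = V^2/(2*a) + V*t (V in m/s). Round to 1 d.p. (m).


V = 187 / 3.6 = 51.9444 m/s
Braking distance = 51.9444^2 / (2*0.61) = 2211.6601 m
Sighting distance = 51.9444 * 15 = 779.1667 m
S = 2211.6601 + 779.1667 = 2990.8 m

2990.8


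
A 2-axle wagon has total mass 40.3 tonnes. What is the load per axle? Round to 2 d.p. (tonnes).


Load per axle = total weight / number of axles
Load = 40.3 / 2
Load = 20.15 tonnes

20.15


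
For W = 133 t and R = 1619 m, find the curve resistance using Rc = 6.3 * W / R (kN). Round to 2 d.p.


Rc = 6.3 * W / R
Rc = 6.3 * 133 / 1619
Rc = 837.9 / 1619
Rc = 0.52 kN

0.52


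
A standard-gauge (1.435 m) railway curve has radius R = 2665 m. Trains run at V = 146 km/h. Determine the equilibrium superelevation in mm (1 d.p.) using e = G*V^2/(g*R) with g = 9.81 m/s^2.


Convert speed: V = 146 / 3.6 = 40.5556 m/s
Apply formula: e = 1.435 * 40.5556^2 / (9.81 * 2665)
e = 1.435 * 1644.7531 / 26143.65
e = 0.090279 m = 90.3 mm

90.3


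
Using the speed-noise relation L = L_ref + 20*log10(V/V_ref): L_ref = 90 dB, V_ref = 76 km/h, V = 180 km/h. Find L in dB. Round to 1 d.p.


V/V_ref = 180 / 76 = 2.368421
log10(2.368421) = 0.374459
20 * 0.374459 = 7.4892
L = 90 + 7.4892 = 97.5 dB

97.5


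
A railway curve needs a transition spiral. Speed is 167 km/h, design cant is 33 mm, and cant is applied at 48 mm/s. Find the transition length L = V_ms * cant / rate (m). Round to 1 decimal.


Convert speed: V = 167 / 3.6 = 46.3889 m/s
L = 46.3889 * 33 / 48
L = 1530.8333 / 48
L = 31.9 m

31.9


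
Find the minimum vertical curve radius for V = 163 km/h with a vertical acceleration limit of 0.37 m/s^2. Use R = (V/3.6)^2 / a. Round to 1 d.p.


Convert speed: V = 163 / 3.6 = 45.2778 m/s
V^2 = 2050.0772 m^2/s^2
R_v = 2050.0772 / 0.37
R_v = 5540.7 m

5540.7


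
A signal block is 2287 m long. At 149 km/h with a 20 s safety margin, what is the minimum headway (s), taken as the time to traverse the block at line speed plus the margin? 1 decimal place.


V = 149 / 3.6 = 41.3889 m/s
Block traversal time = 2287 / 41.3889 = 55.2564 s
Headway = 55.2564 + 20
Headway = 75.3 s

75.3


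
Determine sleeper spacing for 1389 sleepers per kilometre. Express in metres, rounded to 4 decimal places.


Spacing = 1000 m / number of sleepers
Spacing = 1000 / 1389
Spacing = 0.7199 m

0.7199


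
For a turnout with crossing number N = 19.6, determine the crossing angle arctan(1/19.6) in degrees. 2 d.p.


1/N = 1/19.6 = 0.05102
angle = arctan(0.05102) = 0.050976 rad
angle = 0.050976 * 180/pi = 2.92 degrees

2.92


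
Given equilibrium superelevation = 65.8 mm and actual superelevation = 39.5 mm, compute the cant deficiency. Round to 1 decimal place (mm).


Cant deficiency = equilibrium cant - actual cant
CD = 65.8 - 39.5
CD = 26.3 mm

26.3


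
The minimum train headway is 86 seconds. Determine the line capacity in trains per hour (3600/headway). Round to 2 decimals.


Capacity = 3600 / headway
Capacity = 3600 / 86
Capacity = 41.86 trains/hour

41.86


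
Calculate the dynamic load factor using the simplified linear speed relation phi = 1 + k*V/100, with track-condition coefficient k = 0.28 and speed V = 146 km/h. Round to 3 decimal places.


phi = 1 + k * V / 100
phi = 1 + 0.28 * 146 / 100
phi = 1 + 0.4088
phi = 1.409

1.409


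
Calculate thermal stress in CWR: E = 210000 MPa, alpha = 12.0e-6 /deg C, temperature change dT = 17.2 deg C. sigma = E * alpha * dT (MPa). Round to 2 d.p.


sigma = E * alpha * dT
sigma = 210000 * 12.0e-6 * 17.2
sigma = 2.52 * 17.2
sigma = 43.34 MPa

43.34


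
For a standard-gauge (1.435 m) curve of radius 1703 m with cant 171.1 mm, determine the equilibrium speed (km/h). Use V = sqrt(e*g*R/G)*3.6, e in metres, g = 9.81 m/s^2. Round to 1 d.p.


Convert cant: e = 171.1 mm = 0.1711 m
V_ms = sqrt(0.1711 * 9.81 * 1703 / 1.435)
V_ms = sqrt(1991.965277) = 44.6314 m/s
V = 44.6314 * 3.6 = 160.7 km/h

160.7


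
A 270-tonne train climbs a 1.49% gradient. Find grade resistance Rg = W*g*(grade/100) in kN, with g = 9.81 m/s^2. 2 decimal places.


Rg = W * 9.81 * grade / 100
Rg = 270 * 9.81 * 1.49 / 100
Rg = 2648.7 * 0.0149
Rg = 39.47 kN

39.47


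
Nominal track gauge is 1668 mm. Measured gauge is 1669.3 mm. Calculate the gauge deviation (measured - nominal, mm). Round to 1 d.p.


Deviation = measured - nominal
Deviation = 1669.3 - 1668
Deviation = 1.3 mm

1.3


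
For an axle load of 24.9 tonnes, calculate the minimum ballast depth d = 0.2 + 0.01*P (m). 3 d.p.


d = 0.2 + 0.01 * 24.9
d = 0.2 + 0.249
d = 0.449 m

0.449


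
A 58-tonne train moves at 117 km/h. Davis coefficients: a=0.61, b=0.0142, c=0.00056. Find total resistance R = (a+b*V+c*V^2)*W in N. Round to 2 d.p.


b*V = 0.0142 * 117 = 1.6614
c*V^2 = 0.00056 * 13689 = 7.66584
R_per_t = 0.61 + 1.6614 + 7.66584 = 9.93724 N/t
R_total = 9.93724 * 58 = 576.36 N

576.36


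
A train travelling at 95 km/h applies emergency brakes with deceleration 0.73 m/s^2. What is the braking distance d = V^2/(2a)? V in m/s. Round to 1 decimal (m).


Convert speed: V = 95 / 3.6 = 26.3889 m/s
V^2 = 696.3735
d = 696.3735 / (2 * 0.73)
d = 696.3735 / 1.46
d = 477.0 m

477.0


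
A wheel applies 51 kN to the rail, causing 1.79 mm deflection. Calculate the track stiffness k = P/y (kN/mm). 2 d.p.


Track stiffness k = P / y
k = 51 / 1.79
k = 28.49 kN/mm

28.49


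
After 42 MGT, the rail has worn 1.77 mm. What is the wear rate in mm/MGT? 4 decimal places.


Wear rate = total wear / cumulative tonnage
Rate = 1.77 / 42
Rate = 0.0421 mm/MGT

0.0421


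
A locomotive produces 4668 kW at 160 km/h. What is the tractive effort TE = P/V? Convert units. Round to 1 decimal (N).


Convert: P = 4668 kW = 4668000 W
V = 160 / 3.6 = 44.4444 m/s
TE = 4668000 / 44.4444
TE = 105030.0 N

105030.0


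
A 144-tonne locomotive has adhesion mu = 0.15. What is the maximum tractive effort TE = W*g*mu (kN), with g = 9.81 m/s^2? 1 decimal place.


TE_max = W * g * mu
TE_max = 144 * 9.81 * 0.15
TE_max = 1412.64 * 0.15
TE_max = 211.9 kN

211.9


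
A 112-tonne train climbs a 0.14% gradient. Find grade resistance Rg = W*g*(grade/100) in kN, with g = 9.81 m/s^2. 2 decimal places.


Rg = W * 9.81 * grade / 100
Rg = 112 * 9.81 * 0.14 / 100
Rg = 1098.72 * 0.0014
Rg = 1.54 kN

1.54


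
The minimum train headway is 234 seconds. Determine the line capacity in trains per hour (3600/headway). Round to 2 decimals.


Capacity = 3600 / headway
Capacity = 3600 / 234
Capacity = 15.38 trains/hour

15.38


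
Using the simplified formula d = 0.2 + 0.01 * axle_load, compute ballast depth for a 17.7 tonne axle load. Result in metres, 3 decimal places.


d = 0.2 + 0.01 * 17.7
d = 0.2 + 0.177
d = 0.377 m

0.377


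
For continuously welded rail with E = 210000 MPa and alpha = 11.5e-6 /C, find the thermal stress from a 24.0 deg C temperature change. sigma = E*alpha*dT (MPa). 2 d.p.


sigma = E * alpha * dT
sigma = 210000 * 11.5e-6 * 24.0
sigma = 2.415 * 24.0
sigma = 57.96 MPa

57.96


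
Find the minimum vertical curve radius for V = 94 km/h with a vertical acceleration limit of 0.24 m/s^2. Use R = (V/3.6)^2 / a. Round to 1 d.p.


Convert speed: V = 94 / 3.6 = 26.1111 m/s
V^2 = 681.7901 m^2/s^2
R_v = 681.7901 / 0.24
R_v = 2840.8 m

2840.8


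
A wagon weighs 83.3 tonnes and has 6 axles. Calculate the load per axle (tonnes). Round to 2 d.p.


Load per axle = total weight / number of axles
Load = 83.3 / 6
Load = 13.88 tonnes

13.88


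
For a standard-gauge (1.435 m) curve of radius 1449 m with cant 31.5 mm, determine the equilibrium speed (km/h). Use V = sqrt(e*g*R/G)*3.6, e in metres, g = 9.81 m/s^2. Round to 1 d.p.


Convert cant: e = 31.5 mm = 0.0315 m
V_ms = sqrt(0.0315 * 9.81 * 1449 / 1.435)
V_ms = sqrt(312.02978) = 17.6644 m/s
V = 17.6644 * 3.6 = 63.6 km/h

63.6


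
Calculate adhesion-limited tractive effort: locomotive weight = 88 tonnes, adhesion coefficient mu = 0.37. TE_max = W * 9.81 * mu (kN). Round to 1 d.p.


TE_max = W * g * mu
TE_max = 88 * 9.81 * 0.37
TE_max = 863.28 * 0.37
TE_max = 319.4 kN

319.4


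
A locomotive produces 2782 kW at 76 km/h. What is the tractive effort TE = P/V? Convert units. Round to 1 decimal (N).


Convert: P = 2782 kW = 2782000 W
V = 76 / 3.6 = 21.1111 m/s
TE = 2782000 / 21.1111
TE = 131778.9 N

131778.9


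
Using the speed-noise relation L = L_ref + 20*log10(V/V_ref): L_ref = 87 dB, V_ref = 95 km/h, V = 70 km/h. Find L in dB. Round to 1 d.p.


V/V_ref = 70 / 95 = 0.736842
log10(0.736842) = -0.132626
20 * -0.132626 = -2.6525
L = 87 + -2.6525 = 84.3 dB

84.3


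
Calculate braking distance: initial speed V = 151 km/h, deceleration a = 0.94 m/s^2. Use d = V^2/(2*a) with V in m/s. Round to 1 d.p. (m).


Convert speed: V = 151 / 3.6 = 41.9444 m/s
V^2 = 1759.3364
d = 1759.3364 / (2 * 0.94)
d = 1759.3364 / 1.88
d = 935.8 m

935.8


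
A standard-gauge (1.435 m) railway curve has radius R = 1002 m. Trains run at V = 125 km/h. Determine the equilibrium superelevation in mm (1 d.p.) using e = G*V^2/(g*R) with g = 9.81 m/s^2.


Convert speed: V = 125 / 3.6 = 34.7222 m/s
Apply formula: e = 1.435 * 34.7222^2 / (9.81 * 1002)
e = 1.435 * 1205.6327 / 9829.62
e = 0.176007 m = 176.0 mm

176.0


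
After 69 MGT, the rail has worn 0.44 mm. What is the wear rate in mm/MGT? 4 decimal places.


Wear rate = total wear / cumulative tonnage
Rate = 0.44 / 69
Rate = 0.0064 mm/MGT

0.0064


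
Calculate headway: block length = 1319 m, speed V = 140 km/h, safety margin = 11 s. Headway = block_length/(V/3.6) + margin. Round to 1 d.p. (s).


V = 140 / 3.6 = 38.8889 m/s
Block traversal time = 1319 / 38.8889 = 33.9171 s
Headway = 33.9171 + 11
Headway = 44.9 s

44.9


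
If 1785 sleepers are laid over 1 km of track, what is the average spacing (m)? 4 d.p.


Spacing = 1000 m / number of sleepers
Spacing = 1000 / 1785
Spacing = 0.5602 m

0.5602


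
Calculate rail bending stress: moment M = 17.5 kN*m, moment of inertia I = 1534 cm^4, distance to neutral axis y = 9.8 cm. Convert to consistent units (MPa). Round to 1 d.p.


Convert units:
M = 17.5 kN*m = 17500000 N*mm
y = 9.8 cm = 98 mm
I = 1534 cm^4 = 15340000 mm^4
sigma = 17500000 * 98 / 15340000
sigma = 111.8 MPa

111.8


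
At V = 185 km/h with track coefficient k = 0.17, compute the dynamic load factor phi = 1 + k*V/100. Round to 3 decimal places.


phi = 1 + k * V / 100
phi = 1 + 0.17 * 185 / 100
phi = 1 + 0.3145
phi = 1.315

1.315


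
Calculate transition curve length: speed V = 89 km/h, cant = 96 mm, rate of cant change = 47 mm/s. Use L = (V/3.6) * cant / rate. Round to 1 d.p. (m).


Convert speed: V = 89 / 3.6 = 24.7222 m/s
L = 24.7222 * 96 / 47
L = 2373.3333 / 47
L = 50.5 m

50.5


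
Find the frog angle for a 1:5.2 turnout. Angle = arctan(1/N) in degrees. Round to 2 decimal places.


1/N = 1/5.2 = 0.192308
angle = arctan(0.192308) = 0.189988 rad
angle = 0.189988 * 180/pi = 10.89 degrees

10.89


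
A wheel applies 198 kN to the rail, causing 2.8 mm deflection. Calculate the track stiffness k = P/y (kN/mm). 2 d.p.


Track stiffness k = P / y
k = 198 / 2.8
k = 70.71 kN/mm

70.71


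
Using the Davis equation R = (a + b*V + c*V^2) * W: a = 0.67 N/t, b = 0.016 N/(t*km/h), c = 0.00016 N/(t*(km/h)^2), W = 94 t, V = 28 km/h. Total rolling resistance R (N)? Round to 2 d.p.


b*V = 0.016 * 28 = 0.448
c*V^2 = 0.00016 * 784 = 0.12544
R_per_t = 0.67 + 0.448 + 0.12544 = 1.24344 N/t
R_total = 1.24344 * 94 = 116.88 N

116.88


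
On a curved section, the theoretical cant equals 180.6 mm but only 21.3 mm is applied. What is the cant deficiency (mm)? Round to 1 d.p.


Cant deficiency = equilibrium cant - actual cant
CD = 180.6 - 21.3
CD = 159.3 mm

159.3


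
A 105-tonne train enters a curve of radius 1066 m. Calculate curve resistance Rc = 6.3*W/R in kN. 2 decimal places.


Rc = 6.3 * W / R
Rc = 6.3 * 105 / 1066
Rc = 661.5 / 1066
Rc = 0.62 kN

0.62


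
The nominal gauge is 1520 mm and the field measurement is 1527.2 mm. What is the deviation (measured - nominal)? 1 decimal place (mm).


Deviation = measured - nominal
Deviation = 1527.2 - 1520
Deviation = 7.2 mm

7.2


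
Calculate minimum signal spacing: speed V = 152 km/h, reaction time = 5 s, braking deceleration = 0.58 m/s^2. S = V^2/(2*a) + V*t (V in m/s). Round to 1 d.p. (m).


V = 152 / 3.6 = 42.2222 m/s
Braking distance = 42.2222^2 / (2*0.58) = 1536.8242 m
Sighting distance = 42.2222 * 5 = 211.1111 m
S = 1536.8242 + 211.1111 = 1747.9 m

1747.9


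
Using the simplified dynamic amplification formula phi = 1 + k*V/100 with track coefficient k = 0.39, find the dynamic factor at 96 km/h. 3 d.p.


phi = 1 + k * V / 100
phi = 1 + 0.39 * 96 / 100
phi = 1 + 0.3744
phi = 1.374

1.374
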